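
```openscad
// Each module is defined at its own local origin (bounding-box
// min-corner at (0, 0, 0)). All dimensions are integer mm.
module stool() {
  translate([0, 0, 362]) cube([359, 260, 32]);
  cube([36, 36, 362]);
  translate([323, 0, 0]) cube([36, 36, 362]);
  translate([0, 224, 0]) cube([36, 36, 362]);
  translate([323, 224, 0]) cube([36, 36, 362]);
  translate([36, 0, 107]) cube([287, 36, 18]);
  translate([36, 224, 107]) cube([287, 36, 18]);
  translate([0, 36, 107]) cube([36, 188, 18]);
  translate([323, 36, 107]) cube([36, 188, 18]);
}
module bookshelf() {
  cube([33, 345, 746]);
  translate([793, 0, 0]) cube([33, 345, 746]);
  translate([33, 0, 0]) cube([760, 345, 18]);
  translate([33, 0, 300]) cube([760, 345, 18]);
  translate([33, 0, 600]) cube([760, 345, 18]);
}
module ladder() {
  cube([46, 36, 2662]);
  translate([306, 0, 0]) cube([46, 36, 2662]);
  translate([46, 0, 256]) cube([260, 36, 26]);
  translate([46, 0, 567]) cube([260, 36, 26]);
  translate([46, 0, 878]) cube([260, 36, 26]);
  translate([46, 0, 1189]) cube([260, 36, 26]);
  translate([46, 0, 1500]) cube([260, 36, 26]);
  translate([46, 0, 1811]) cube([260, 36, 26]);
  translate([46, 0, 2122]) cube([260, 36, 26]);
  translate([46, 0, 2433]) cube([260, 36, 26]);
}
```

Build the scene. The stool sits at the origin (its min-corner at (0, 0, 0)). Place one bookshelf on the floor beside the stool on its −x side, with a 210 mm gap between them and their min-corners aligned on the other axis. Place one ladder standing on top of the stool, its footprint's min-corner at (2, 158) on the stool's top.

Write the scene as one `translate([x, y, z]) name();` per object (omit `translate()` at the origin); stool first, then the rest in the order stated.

stool();
translate([-1036, 0, 0]) bookshelf();
translate([2, 158, 394]) ladder();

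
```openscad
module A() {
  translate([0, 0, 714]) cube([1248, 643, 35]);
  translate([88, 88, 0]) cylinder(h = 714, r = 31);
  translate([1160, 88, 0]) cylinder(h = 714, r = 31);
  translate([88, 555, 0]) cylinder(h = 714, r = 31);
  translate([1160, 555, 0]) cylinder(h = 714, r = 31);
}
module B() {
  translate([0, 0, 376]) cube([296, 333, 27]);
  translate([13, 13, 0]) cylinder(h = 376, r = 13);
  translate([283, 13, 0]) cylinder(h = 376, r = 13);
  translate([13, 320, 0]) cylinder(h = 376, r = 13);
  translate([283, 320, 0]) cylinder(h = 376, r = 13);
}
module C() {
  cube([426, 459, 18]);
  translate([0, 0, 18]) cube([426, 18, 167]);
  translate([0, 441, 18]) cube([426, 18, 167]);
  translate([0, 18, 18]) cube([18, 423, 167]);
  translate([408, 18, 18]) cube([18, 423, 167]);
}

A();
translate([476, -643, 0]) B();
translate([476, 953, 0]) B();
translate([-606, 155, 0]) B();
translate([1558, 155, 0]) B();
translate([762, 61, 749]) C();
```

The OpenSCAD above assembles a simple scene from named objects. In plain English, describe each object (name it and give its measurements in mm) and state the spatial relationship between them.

A is a rectangular dining table. The top is 1248×643×35 mm with its upper surface at z = 749 mm. It stands on four round legs of 62 mm diameter, each leg's bounding box inset 57 mm from the nearest pair of top edges, running from the floor to the underside of the top.

B is a four-legged stool. The seat is a 296×333×27 mm slab whose top surface is at z = 403 mm; four round legs, each 26 mm in diameter, run from the floor (z = 0) to the underside of the seat, each leg's axis is inset half a diameter from the nearest pair of seat edges (so the leg's bounding box is flush with the corner).

C is an open storage box with external size 426×459×185 mm and wall thickness 18 mm (the base is also 18 mm thick). The base covers the whole footprint; the four walls stand on the base, with the y-facing walls full-width and the x-facing walls fitting between their inner faces.

Four stools sit around the table at the −y, +y, −x, +x sides. The open box is on top of the table.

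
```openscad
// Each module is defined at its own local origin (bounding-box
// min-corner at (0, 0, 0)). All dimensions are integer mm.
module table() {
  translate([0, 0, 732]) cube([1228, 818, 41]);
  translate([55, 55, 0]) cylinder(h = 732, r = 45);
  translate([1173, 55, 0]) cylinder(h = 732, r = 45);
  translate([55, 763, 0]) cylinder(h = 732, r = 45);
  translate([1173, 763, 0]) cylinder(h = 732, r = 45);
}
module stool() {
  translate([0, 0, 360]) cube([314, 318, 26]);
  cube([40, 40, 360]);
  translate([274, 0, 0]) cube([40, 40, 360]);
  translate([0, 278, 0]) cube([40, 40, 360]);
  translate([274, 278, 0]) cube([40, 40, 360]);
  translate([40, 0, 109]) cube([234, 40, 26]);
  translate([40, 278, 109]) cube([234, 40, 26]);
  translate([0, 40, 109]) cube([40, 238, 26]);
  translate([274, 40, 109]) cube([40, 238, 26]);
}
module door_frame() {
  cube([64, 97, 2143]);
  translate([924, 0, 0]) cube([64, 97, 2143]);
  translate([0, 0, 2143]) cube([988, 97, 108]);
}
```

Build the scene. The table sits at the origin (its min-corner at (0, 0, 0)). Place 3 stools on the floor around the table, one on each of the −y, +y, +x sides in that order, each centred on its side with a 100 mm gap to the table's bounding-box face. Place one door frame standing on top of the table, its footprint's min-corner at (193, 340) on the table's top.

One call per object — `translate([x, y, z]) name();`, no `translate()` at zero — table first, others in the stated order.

table();
translate([457, -418, 0]) stool();
translate([457, 918, 0]) stool();
translate([1328, 250, 0]) stool();
translate([193, 340, 773]) door_frame();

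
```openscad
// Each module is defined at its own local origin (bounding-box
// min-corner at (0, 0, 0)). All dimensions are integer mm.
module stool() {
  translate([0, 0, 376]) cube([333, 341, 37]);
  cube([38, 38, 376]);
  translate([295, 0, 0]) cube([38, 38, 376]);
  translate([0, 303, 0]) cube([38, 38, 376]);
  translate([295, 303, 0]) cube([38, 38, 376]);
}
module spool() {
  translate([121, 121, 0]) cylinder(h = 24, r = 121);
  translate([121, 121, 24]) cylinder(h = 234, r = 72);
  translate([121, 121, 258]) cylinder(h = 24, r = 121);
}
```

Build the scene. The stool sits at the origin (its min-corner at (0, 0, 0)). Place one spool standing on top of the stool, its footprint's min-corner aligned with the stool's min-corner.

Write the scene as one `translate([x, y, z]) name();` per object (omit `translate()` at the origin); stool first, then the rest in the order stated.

stool();
translate([0, 0, 413]) spool();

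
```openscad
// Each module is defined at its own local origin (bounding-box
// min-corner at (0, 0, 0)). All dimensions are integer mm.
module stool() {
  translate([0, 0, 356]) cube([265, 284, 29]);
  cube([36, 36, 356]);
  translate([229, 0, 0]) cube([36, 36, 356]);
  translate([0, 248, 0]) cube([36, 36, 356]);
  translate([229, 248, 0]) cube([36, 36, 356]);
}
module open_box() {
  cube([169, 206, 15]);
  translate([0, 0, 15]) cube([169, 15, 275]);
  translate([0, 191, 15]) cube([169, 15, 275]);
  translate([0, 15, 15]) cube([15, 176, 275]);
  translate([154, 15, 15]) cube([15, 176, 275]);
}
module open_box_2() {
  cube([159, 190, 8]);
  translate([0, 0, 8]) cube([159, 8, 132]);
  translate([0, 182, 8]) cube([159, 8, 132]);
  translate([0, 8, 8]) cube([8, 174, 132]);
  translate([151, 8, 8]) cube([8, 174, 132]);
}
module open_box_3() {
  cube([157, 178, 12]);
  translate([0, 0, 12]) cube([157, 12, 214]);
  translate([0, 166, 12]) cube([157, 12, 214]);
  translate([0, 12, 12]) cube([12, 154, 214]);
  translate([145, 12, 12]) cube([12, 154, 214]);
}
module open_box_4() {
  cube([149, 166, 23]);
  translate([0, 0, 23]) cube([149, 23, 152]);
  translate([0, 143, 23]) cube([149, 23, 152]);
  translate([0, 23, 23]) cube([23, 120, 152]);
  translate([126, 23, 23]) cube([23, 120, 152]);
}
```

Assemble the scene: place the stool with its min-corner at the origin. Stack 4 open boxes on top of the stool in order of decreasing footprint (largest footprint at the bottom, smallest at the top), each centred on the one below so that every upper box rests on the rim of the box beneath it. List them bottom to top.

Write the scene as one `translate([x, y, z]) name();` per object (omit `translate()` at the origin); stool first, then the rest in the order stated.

stool();
translate([48, 39, 385]) open_box();
translate([53, 47, 675]) open_box_2();
translate([54, 53, 815]) open_box_3();
translate([58, 59, 1041]) open_box_4();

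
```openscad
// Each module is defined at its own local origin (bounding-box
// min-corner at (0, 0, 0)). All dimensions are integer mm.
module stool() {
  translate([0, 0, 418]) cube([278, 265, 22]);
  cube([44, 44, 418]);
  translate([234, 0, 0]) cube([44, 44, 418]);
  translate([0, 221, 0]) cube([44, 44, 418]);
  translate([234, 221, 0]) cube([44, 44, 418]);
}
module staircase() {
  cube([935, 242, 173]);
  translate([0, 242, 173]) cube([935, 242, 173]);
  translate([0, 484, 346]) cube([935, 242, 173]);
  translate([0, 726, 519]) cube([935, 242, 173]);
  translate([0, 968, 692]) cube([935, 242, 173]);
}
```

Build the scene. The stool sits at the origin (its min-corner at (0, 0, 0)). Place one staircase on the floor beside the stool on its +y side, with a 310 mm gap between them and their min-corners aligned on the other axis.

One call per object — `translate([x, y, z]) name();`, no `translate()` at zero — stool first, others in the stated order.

stool();
translate([0, 575, 0]) staircase();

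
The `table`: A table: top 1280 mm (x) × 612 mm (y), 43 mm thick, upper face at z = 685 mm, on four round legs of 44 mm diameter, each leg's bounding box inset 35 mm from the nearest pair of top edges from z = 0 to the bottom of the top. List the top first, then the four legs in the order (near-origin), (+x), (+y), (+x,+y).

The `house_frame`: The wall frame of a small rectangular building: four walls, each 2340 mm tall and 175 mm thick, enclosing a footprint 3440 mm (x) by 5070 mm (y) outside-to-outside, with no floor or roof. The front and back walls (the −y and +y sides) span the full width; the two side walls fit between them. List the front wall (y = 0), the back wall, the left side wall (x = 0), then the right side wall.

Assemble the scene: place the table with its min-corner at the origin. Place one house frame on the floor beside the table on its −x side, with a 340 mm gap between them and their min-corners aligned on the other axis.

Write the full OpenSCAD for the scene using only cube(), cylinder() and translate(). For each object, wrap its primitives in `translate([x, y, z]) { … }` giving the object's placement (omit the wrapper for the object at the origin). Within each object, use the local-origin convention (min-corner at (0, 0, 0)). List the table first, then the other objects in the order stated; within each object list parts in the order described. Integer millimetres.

translate([0, 0, 642]) cube([1280, 612, 43]);
translate([57, 57, 0]) cylinder(h = 642, r = 22);
translate([1223, 57, 0]) cylinder(h = 642, r = 22);
translate([57, 555, 0]) cylinder(h = 642, r = 22);
translate([1223, 555, 0]) cylinder(h = 642, r = 22);
translate([-3780, 0, 0]) {
  cube([3440, 175, 2340]);
  translate([0, 4895, 0]) cube([3440, 175, 2340]);
  translate([0, 175, 0]) cube([175, 4720, 2340]);
  translate([3265, 175, 0]) cube([175, 4720, 2340]);
}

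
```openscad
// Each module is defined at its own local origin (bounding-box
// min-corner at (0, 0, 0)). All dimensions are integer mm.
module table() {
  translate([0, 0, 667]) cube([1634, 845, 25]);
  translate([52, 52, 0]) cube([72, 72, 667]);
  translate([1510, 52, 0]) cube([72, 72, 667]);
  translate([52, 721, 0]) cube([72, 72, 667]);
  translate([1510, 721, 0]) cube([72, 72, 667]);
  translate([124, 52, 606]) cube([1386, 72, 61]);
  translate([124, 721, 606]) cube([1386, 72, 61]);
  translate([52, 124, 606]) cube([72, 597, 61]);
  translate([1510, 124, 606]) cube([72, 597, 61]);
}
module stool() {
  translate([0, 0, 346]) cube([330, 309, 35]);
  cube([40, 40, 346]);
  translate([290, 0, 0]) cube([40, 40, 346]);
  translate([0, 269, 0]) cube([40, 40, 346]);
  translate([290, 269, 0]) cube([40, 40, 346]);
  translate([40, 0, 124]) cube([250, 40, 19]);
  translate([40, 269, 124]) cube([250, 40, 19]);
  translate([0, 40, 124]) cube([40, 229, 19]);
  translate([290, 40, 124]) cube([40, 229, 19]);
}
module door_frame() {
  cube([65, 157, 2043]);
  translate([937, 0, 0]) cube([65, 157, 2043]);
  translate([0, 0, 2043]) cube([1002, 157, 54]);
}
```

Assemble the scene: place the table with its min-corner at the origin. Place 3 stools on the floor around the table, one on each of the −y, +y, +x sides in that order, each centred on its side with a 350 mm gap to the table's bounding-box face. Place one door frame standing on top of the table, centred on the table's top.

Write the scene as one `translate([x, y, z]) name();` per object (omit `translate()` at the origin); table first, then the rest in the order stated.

table();
translate([652, -659, 0]) stool();
translate([652, 1195, 0]) stool();
translate([1984, 268, 0]) stool();
translate([316, 344, 692]) door_frame();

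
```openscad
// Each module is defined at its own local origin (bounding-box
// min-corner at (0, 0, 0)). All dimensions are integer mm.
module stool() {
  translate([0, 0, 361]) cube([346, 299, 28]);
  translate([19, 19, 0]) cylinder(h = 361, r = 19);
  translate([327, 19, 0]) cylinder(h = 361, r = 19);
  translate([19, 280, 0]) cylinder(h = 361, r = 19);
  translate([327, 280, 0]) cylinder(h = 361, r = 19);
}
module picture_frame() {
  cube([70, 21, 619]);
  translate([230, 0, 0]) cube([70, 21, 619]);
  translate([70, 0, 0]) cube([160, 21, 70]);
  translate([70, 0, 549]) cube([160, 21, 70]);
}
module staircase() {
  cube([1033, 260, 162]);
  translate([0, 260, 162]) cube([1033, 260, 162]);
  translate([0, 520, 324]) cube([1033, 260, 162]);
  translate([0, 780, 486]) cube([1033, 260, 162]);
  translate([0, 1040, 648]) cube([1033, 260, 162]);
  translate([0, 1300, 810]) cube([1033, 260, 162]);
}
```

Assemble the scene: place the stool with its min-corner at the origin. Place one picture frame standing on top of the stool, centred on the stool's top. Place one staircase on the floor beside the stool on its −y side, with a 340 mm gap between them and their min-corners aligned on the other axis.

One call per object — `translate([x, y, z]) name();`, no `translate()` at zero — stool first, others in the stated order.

stool();
translate([23, 139, 389]) picture_frame();
translate([0, -1900, 0]) staircase();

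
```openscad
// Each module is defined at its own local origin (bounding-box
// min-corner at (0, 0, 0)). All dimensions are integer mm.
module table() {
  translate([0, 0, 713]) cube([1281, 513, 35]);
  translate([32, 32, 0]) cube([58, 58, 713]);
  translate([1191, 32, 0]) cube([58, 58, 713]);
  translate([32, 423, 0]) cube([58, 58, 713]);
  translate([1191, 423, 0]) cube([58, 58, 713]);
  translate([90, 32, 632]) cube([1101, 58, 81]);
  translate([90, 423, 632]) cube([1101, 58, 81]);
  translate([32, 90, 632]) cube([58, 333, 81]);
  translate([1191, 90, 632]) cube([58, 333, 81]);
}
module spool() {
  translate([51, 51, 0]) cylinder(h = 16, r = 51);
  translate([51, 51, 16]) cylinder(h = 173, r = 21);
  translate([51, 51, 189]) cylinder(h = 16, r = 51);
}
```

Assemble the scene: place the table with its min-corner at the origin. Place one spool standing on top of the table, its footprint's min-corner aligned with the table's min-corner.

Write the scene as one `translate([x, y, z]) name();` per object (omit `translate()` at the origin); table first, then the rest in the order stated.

table();
translate([0, 0, 748]) spool();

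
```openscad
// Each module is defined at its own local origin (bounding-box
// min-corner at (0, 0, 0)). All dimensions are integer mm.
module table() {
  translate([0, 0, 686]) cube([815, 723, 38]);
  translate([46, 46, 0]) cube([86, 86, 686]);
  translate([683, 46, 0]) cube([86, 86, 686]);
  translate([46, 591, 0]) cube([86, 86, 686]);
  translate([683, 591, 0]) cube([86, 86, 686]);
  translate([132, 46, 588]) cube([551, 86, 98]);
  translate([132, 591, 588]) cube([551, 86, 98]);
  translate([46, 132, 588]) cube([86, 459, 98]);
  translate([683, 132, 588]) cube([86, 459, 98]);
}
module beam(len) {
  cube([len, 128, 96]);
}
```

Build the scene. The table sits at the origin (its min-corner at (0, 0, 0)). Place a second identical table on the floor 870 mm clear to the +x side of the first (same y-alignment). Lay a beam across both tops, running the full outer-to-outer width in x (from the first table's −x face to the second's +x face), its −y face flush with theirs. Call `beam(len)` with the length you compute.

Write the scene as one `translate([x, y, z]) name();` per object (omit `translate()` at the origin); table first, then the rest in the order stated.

table();
translate([1685, 0, 0]) table();
translate([0, 0, 724]) beam(2500);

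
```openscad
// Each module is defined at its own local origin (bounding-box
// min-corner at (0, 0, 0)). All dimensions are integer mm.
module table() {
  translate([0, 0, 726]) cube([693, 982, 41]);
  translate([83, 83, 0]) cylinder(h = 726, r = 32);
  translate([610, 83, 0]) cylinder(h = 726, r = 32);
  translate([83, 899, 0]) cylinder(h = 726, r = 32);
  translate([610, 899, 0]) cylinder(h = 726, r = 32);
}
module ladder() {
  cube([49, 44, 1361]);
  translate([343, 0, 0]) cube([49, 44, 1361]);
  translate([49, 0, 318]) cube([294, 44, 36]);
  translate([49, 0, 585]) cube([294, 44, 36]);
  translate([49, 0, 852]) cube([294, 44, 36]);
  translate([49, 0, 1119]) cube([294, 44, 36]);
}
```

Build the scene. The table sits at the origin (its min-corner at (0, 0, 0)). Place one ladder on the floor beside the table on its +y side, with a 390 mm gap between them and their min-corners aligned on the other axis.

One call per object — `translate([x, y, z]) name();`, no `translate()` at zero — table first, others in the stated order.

table();
translate([0, 1372, 0]) ladder();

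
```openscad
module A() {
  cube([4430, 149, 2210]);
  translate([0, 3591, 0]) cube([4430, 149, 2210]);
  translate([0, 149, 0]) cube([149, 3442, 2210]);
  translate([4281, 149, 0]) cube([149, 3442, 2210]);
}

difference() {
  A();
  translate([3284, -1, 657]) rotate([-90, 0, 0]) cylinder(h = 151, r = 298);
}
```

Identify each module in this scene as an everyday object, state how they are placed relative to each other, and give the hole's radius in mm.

A is a house frame. The house frame has a circular hole through its front wall. The hole's radius is 298 mm.

The subtracted cylinder has r = 298 mm.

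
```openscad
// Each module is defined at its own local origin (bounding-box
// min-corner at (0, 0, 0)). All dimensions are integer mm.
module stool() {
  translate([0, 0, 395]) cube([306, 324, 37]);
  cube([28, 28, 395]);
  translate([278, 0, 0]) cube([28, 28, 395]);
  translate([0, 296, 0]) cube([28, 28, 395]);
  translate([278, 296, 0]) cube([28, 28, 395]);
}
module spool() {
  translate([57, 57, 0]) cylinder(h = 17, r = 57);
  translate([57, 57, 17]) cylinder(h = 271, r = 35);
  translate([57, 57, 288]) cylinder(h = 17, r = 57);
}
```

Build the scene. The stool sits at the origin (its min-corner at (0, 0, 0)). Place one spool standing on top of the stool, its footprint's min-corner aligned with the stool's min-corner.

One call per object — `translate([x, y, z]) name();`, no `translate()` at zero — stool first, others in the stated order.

stool();
translate([0, 0, 432]) spool();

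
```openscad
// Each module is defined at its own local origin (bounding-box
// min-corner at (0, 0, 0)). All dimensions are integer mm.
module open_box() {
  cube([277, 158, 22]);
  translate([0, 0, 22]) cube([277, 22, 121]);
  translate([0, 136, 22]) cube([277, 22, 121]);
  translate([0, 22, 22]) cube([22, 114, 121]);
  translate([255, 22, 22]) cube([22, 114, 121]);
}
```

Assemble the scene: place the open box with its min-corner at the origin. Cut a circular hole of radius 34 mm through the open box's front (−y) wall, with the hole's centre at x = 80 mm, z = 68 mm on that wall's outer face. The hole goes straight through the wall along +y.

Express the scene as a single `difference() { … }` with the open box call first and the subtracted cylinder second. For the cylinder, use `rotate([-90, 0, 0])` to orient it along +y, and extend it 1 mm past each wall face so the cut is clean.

difference() {
  open_box();
  translate([80, -1, 68]) rotate([-90, 0, 0]) cylinder(h = 24, r = 34);
}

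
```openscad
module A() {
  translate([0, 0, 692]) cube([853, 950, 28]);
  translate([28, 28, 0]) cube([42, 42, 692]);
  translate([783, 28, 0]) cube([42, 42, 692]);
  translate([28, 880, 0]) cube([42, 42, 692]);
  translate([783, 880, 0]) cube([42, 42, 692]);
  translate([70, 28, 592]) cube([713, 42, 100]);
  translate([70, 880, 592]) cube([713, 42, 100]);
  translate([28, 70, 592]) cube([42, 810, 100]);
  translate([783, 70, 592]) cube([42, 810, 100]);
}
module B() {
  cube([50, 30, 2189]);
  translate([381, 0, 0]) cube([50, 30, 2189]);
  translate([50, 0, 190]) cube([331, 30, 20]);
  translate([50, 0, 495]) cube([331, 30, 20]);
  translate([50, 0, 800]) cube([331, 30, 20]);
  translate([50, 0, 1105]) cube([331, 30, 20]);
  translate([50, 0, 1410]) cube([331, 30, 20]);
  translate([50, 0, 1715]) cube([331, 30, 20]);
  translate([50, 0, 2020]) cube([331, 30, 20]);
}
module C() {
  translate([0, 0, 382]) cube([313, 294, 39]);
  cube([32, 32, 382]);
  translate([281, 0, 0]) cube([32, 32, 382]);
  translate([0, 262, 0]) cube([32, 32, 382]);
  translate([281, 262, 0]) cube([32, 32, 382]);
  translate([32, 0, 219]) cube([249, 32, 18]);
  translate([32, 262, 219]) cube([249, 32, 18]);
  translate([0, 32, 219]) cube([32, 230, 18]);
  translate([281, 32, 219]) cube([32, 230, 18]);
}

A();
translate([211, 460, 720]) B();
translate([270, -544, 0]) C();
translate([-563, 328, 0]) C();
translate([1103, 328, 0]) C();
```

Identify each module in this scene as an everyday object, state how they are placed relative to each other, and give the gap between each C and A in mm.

Each stool's nearest face is 250 mm from the table's bounding box.

A is a table. B is a ladder. C is a stool. The ladder is on top of the table, centred. Three stools sit around the table at the −y, −x, +x sides. The gap between each stool and the table is 250 mm.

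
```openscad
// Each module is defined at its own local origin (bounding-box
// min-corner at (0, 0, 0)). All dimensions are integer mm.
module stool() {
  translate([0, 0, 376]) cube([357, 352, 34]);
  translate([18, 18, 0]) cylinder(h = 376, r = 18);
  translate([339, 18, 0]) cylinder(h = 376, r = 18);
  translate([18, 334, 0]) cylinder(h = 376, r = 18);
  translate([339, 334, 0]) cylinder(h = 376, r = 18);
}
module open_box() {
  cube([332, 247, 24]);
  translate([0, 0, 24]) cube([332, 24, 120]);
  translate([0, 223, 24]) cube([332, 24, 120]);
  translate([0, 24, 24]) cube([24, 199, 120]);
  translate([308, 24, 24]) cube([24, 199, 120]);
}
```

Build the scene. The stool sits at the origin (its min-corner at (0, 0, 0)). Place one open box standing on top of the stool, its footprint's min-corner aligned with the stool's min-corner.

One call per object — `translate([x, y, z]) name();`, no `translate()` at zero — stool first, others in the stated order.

stool();
translate([0, 0, 410]) open_box();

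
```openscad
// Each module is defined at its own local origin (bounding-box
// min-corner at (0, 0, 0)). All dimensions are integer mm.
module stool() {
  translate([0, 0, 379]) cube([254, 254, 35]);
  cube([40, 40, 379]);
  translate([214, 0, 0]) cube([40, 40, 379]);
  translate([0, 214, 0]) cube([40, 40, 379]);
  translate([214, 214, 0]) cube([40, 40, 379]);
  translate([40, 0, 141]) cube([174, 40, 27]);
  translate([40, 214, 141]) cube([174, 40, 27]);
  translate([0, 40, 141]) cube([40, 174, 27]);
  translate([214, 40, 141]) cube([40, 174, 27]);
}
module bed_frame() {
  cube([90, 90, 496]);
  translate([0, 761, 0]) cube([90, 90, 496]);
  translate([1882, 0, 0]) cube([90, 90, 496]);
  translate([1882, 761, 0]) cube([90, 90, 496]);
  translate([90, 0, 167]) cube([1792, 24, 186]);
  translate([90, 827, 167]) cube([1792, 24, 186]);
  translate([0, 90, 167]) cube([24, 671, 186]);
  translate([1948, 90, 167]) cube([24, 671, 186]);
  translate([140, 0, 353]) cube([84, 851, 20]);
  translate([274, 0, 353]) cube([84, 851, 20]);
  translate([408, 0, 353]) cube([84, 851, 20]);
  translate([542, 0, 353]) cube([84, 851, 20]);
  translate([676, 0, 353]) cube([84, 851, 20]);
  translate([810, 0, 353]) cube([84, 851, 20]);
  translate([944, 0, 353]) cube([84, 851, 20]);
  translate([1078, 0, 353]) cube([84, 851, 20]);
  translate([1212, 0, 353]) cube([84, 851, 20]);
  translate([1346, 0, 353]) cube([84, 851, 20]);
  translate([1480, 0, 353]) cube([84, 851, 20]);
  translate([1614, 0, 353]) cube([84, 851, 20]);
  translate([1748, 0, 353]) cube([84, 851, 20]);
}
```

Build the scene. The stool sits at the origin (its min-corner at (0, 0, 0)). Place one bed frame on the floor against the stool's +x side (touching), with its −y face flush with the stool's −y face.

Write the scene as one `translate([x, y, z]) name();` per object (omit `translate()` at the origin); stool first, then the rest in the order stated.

stool();
translate([254, 0, 0]) bed_frame();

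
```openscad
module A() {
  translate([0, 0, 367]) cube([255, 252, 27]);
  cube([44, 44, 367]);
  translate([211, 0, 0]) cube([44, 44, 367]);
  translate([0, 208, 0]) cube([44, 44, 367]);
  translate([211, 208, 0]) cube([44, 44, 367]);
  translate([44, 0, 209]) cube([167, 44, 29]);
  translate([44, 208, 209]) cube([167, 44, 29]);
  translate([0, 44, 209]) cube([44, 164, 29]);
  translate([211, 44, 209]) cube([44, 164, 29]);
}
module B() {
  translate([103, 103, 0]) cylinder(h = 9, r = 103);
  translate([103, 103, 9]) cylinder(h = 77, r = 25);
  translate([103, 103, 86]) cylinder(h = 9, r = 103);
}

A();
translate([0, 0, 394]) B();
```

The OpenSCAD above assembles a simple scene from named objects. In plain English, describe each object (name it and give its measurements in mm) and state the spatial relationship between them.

A is a four-legged stool. The seat is a 255×252×27 mm slab whose top surface is at z = 394 mm; four square legs, each 44×44 mm in cross-section, run from the floor (z = 0) to the underside of the seat, each flush with a corner of the seat. Four stretchers, 44 mm wide and 29 mm tall, connect adjacent legs with their undersides at z = 209 mm, each running between the inner faces of the legs it joins and aligned with the legs' outer faces on the other axis.

B is a spool: two coaxial disc flanges of radius 103 mm and thickness 9 mm, joined by a core cylinder of radius 25 mm and height 77 mm. The lower flange rests on z = 0 and the three cylinders share a vertical axis.

The spool is on top of the stool.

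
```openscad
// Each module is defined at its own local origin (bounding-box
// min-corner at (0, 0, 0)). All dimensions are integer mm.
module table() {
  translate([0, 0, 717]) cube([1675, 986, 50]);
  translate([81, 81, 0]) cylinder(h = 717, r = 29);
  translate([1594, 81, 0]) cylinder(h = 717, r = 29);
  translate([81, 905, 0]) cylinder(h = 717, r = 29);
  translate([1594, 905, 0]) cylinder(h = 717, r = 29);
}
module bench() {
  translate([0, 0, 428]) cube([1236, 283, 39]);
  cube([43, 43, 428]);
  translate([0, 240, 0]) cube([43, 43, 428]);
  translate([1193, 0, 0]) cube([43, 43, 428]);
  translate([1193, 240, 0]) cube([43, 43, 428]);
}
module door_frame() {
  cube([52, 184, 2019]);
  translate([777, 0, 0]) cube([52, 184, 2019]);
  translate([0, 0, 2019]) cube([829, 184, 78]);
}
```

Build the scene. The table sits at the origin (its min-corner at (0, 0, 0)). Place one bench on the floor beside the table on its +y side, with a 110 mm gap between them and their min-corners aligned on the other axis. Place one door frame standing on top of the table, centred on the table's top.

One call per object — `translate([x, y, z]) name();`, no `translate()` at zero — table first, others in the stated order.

table();
translate([0, 1096, 0]) bench();
translate([423, 401, 767]) door_frame();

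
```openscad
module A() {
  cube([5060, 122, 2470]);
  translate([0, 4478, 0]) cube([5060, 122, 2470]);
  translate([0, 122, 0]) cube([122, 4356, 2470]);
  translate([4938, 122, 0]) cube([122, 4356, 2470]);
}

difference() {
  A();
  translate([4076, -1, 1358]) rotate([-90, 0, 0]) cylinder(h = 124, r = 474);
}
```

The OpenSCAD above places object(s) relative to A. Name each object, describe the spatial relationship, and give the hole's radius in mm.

The subtracted cylinder has r = 474 mm.

A is a house frame. The house frame has a circular hole through its front wall. The hole's radius is 474 mm.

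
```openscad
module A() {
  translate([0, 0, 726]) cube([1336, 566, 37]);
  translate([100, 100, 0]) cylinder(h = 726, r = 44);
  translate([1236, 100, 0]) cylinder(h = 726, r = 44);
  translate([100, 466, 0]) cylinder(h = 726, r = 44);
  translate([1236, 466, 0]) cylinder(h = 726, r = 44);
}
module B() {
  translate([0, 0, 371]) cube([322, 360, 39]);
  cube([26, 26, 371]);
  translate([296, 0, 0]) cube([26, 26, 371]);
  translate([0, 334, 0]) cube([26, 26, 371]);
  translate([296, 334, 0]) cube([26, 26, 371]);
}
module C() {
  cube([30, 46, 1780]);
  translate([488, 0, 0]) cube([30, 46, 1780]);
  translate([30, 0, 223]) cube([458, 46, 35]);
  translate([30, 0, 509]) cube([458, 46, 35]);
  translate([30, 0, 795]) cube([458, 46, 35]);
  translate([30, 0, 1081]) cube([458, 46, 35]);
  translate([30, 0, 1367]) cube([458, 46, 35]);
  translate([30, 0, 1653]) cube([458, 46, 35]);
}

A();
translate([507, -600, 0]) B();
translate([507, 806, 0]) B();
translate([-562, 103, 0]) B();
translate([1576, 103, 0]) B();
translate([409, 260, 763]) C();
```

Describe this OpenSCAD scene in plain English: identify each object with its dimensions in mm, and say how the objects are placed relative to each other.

A is a rectangular dining table. The top is 1336×566×37 mm with its upper surface at z = 763 mm. It stands on four round legs of 88 mm diameter, each leg's bounding box inset 56 mm from the nearest pair of top edges, running from the floor to the underside of the top.

B is a simple wooden stool: a rectangular seat 322 mm (x) by 360 mm (y), 39 mm thick, top face at z = 410 mm, on four square legs, each 26×26 mm in cross-section. The legs rest on z = 0, each flush with a corner of the seat.

C is a wooden ladder with two side rails of 30×46 mm section and 1780 mm height, set 518 mm apart overall. Between them run 6 rectangular rungs (46 mm deep, 35 mm thick), front faces flush with the rails' −y face. The bottom of the first rung is 223 mm above the floor and each subsequent rung is 286 mm higher than the one below.

Four stools sit around the table at the −y, +y, −x, +x sides. The ladder is on top of the table, centred.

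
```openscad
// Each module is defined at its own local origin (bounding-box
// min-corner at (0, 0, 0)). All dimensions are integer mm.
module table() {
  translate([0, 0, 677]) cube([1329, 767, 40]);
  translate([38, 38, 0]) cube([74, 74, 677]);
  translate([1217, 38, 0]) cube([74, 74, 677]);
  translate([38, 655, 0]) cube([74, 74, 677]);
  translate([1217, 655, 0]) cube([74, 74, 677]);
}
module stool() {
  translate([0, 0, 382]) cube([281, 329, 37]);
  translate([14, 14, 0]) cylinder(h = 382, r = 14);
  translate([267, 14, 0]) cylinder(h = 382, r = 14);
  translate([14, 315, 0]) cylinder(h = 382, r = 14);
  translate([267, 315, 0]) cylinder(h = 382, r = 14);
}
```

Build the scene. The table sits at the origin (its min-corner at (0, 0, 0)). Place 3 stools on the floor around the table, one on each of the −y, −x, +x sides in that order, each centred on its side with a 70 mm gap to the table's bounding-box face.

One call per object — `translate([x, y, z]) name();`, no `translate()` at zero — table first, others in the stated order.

table();
translate([524, -399, 0]) stool();
translate([-351, 219, 0]) stool();
translate([1399, 219, 0]) stool();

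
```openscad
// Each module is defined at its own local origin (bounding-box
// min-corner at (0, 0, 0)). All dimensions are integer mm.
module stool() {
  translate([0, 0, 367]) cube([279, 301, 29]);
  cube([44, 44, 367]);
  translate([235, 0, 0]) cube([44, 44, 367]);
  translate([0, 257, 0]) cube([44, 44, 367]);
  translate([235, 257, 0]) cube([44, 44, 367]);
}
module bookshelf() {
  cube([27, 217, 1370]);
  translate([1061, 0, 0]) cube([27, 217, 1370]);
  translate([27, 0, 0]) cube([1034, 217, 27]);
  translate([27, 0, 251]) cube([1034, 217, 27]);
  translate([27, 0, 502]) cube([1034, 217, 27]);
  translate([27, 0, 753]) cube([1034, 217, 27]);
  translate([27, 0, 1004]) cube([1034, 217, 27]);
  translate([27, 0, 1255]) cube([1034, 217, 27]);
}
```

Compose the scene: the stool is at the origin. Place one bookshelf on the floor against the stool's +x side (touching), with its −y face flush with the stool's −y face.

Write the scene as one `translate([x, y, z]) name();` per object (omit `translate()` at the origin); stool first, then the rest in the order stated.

stool();
translate([279, 0, 0]) bookshelf();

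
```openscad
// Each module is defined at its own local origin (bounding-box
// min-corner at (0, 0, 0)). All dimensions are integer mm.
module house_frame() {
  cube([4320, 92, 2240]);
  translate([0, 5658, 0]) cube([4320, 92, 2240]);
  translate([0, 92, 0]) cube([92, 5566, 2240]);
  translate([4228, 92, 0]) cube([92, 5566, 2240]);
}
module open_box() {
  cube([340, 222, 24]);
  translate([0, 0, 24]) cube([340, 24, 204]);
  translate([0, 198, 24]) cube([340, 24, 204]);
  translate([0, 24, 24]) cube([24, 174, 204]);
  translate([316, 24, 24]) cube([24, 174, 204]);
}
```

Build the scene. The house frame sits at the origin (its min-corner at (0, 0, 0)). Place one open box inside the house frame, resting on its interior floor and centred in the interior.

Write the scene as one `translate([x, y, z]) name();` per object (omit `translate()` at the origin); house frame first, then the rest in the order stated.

house_frame();
translate([1990, 2764, 0]) open_box();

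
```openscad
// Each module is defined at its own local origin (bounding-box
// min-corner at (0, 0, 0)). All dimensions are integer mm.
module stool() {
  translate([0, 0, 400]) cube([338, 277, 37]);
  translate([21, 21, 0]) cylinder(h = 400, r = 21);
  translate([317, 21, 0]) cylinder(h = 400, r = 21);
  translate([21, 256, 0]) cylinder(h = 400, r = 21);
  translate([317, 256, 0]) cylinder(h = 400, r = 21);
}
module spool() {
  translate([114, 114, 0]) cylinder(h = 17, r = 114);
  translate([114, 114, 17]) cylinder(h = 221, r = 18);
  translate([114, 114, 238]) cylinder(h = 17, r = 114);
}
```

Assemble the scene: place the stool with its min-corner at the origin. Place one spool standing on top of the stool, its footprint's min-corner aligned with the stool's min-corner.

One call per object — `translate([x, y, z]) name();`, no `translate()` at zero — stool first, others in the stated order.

stool();
translate([0, 0, 437]) spool();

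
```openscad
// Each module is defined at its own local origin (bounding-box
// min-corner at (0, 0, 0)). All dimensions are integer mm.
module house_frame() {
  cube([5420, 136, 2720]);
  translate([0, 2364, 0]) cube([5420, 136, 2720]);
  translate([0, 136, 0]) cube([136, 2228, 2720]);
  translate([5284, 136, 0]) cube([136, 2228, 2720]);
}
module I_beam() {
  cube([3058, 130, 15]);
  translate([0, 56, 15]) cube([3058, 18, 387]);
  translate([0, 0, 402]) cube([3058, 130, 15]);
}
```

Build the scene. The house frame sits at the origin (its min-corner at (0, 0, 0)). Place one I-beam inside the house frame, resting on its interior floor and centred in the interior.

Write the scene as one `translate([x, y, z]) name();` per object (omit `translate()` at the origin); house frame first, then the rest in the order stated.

house_frame();
translate([1181, 1185, 0]) I_beam();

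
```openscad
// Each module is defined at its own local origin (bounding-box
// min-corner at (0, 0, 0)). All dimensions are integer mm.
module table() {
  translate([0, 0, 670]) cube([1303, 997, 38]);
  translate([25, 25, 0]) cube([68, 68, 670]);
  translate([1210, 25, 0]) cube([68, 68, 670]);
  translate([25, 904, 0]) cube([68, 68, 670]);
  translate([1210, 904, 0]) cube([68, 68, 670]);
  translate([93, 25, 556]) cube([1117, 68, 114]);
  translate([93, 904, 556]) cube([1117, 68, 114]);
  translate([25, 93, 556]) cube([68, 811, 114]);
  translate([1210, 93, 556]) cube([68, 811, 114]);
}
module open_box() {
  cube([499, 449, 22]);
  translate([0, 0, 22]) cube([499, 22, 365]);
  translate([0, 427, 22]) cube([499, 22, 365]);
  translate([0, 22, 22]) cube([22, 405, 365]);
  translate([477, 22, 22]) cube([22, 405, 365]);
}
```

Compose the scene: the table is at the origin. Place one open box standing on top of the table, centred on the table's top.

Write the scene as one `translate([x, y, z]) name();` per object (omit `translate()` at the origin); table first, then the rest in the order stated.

table();
translate([402, 274, 708]) open_box();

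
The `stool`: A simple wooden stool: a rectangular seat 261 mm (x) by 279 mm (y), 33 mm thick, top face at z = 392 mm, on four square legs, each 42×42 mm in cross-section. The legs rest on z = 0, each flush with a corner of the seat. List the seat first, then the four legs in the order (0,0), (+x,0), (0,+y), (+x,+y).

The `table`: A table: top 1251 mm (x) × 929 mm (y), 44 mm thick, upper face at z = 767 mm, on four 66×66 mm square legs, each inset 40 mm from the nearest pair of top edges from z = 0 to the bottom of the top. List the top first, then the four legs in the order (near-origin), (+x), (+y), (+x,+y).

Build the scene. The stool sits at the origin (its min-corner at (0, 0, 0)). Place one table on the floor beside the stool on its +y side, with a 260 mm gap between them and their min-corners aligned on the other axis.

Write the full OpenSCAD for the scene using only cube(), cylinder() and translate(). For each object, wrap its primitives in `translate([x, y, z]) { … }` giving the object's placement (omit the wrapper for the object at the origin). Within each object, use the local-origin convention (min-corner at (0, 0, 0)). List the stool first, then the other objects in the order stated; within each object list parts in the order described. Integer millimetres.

translate([0, 0, 359]) cube([261, 279, 33]);
cube([42, 42, 359]);
translate([219, 0, 0]) cube([42, 42, 359]);
translate([0, 237, 0]) cube([42, 42, 359]);
translate([219, 237, 0]) cube([42, 42, 359]);
translate([0, 539, 0]) {
  translate([0, 0, 723]) cube([1251, 929, 44]);
  translate([40, 40, 0]) cube([66, 66, 723]);
  translate([1145, 40, 0]) cube([66, 66, 723]);
  translate([40, 823, 0]) cube([66, 66, 723]);
  translate([1145, 823, 0]) cube([66, 66, 723]);
}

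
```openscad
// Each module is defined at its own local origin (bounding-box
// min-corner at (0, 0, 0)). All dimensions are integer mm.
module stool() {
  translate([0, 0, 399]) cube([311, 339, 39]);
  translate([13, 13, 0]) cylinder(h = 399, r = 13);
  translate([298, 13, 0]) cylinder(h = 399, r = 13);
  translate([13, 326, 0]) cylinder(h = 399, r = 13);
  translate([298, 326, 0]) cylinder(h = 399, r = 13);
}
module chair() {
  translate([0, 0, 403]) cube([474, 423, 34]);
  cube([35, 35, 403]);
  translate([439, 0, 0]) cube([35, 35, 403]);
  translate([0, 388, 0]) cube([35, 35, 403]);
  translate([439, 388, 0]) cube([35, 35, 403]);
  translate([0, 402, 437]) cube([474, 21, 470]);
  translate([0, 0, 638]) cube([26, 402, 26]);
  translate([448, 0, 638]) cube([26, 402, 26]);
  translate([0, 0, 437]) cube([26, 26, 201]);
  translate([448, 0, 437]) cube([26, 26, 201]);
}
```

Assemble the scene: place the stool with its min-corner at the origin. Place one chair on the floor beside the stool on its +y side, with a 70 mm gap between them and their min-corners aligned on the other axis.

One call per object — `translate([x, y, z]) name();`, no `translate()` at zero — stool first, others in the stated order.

stool();
translate([0, 409, 0]) chair();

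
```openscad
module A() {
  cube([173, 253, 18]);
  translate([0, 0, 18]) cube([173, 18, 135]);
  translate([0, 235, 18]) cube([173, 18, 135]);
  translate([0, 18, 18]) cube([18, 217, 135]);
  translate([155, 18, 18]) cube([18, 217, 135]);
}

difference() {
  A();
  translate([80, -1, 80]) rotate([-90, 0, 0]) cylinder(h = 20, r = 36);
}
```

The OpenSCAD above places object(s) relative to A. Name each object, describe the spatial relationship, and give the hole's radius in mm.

The subtracted cylinder has r = 36 mm.

A is an open box. The open box has a circular hole through its front wall. The hole's radius is 36 mm.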